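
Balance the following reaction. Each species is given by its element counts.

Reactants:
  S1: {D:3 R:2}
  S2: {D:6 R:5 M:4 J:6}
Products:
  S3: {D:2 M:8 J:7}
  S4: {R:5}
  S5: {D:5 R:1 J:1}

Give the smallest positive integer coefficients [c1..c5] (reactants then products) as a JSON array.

Coefficients: [5, 2, 1, 3, 5]

D: 5·3+2·6 = 27 | 1·2+3·0+5·5 = 27
R: 5·2+2·5 = 20 | 1·0+3·5+5·1 = 20
M: 5·0+2·4 = 8 | 1·8+3·0+5·0 = 8
J: 5·0+2·6 = 12 | 1·7+3·0+5·1 = 12
gcd(5,2,1,3,5) = 1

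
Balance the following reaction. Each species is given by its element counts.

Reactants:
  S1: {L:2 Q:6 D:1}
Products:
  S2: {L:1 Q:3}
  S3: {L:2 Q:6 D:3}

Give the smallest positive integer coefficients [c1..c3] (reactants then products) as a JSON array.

L: 3·2 = 6 | 4·1+1·2 = 6
Q: 3·6 = 18 | 4·3+1·6 = 18
D: 3·1 = 3 | 4·0+1·3 = 3
gcd(3,4,1) = 1

Coefficients: [3, 4, 1]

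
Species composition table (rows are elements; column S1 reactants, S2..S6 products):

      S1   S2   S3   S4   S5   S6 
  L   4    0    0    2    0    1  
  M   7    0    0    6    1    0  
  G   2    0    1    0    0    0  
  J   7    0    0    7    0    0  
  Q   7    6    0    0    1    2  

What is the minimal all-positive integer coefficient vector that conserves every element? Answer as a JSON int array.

L: 3·4 = 12 | 1·0+6·0+3·2+3·0+6·1 = 12
M: 3·7 = 21 | 1·0+6·0+3·6+3·1+6·0 = 21
G: 3·2 = 6 | 1·0+6·1+3·0+3·0+6·0 = 6
J: 3·7 = 21 | 1·0+6·0+3·7+3·0+6·0 = 21
Q: 3·7 = 21 | 1·6+6·0+3·0+3·1+6·2 = 21
gcd(3,1,6,3,3,6) = 1

Coefficients: [3, 1, 6, 3, 3, 6]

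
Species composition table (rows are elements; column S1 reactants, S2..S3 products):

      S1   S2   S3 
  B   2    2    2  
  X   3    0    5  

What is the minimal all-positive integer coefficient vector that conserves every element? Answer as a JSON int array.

B: 5·2 = 10 | 2·2+3·2 = 10
X: 5·3 = 15 | 2·0+3·5 = 15
gcd(5,2,3) = 1

Coefficients: [5, 2, 3]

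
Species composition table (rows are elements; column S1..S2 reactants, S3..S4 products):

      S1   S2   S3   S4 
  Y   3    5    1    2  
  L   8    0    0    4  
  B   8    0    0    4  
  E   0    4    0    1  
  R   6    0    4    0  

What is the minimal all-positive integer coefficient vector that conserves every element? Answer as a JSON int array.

Coefficients: [2, 1, 3, 4]

Y: 2·3+1·5 = 11 | 3·1+4·2 = 11
L: 2·8+1·0 = 16 | 3·0+4·4 = 16
B: 2·8+1·0 = 16 | 3·0+4·4 = 16
E: 2·0+1·4 = 4 | 3·0+4·1 = 4
R: 2·6+1·0 = 12 | 3·4+4·0 = 12
gcd(2,1,3,4) = 1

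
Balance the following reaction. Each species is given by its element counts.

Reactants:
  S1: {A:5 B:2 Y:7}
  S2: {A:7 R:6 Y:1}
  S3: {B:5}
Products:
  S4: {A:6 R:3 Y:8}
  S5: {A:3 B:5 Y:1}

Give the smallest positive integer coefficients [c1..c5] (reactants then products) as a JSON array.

Coefficients: [5, 2, 3, 4, 5]

A: 5·5+2·7+3·0 = 39 | 4·6+5·3 = 39
B: 5·2+2·0+3·5 = 25 | 4·0+5·5 = 25
R: 5·0+2·6+3·0 = 12 | 4·3+5·0 = 12
Y: 5·7+2·1+3·0 = 37 | 4·8+5·1 = 37
gcd(5,2,3,4,5) = 1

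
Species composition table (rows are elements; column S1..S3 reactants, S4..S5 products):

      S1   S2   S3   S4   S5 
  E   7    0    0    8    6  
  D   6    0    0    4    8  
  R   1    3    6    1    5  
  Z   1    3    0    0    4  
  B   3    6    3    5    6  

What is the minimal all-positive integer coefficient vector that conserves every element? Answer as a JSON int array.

Coefficients: [6, 2, 1, 3, 3]

E: 6·7+2·0+1·0 = 42 | 3·8+3·6 = 42
D: 6·6+2·0+1·0 = 36 | 3·4+3·8 = 36
R: 6·1+2·3+1·6 = 18 | 3·1+3·5 = 18
Z: 6·1+2·3+1·0 = 12 | 3·0+3·4 = 12
B: 6·3+2·6+1·3 = 33 | 3·5+3·6 = 33
gcd(6,2,1,3,3) = 1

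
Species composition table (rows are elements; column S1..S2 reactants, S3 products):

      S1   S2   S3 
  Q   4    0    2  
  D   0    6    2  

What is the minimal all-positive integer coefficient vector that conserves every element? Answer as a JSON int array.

Q: 3·4+2·0 = 12 | 6·2 = 12
D: 3·0+2·6 = 12 | 6·2 = 12
gcd(3,2,6) = 1

Coefficients: [3, 2, 6]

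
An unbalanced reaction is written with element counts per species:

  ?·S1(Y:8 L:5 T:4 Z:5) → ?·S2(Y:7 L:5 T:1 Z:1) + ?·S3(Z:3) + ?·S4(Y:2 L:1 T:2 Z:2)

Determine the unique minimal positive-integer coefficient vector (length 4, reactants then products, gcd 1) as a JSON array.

Coefficients: [3, 2, 1, 5]

Y: 3·8 = 24 | 2·7+1·0+5·2 = 24
L: 3·5 = 15 | 2·5+1·0+5·1 = 15
T: 3·4 = 12 | 2·1+1·0+5·2 = 12
Z: 3·5 = 15 | 2·1+1·3+5·2 = 15
gcd(3,2,1,5) = 1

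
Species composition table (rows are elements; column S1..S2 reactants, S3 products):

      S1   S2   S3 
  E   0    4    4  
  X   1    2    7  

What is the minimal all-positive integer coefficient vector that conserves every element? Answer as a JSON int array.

Coefficients: [5, 1, 1]

E: 5·0+1·4 = 4 | 1·4 = 4
X: 5·1+1·2 = 7 | 1·7 = 7
gcd(5,1,1) = 1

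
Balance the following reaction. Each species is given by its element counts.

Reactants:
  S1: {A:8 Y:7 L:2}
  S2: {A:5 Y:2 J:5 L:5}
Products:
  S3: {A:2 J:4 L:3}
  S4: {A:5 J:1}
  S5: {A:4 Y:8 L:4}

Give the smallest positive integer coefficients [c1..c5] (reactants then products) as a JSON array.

A: 4·8+6·5 = 62 | 6·2+6·5+5·4 = 62
Y: 4·7+6·2 = 40 | 6·0+6·0+5·8 = 40
J: 4·0+6·5 = 30 | 6·4+6·1+5·0 = 30
L: 4·2+6·5 = 38 | 6·3+6·0+5·4 = 38
gcd(4,6,6,6,5) = 1

Coefficients: [4, 6, 6, 6, 5]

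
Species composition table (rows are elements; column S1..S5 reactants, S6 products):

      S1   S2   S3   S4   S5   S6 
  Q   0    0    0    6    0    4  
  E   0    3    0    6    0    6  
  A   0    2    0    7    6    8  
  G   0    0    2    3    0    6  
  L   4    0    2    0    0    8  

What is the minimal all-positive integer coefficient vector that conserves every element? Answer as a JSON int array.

Q: 3·0+2·0+6·0+2·6+1·0 = 12 | 3·4 = 12
E: 3·0+2·3+6·0+2·6+1·0 = 18 | 3·6 = 18
A: 3·0+2·2+6·0+2·7+1·6 = 24 | 3·8 = 24
G: 3·0+2·0+6·2+2·3+1·0 = 18 | 3·6 = 18
L: 3·4+2·0+6·2+2·0+1·0 = 24 | 3·8 = 24
gcd(3,2,6,2,1,3) = 1

Coefficients: [3, 2, 6, 2, 1, 3]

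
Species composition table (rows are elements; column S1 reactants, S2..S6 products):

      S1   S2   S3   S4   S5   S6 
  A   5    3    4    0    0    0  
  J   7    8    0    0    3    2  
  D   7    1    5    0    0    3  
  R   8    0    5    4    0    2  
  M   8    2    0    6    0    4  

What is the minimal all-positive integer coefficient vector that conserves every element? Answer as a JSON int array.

Coefficients: [5, 3, 4, 3, 1, 4]

A: 5·5 = 25 | 3·3+4·4+3·0+1·0+4·0 = 25
J: 5·7 = 35 | 3·8+4·0+3·0+1·3+4·2 = 35
D: 5·7 = 35 | 3·1+4·5+3·0+1·0+4·3 = 35
R: 5·8 = 40 | 3·0+4·5+3·4+1·0+4·2 = 40
M: 5·8 = 40 | 3·2+4·0+3·6+1·0+4·4 = 40
gcd(5,3,4,3,1,4) = 1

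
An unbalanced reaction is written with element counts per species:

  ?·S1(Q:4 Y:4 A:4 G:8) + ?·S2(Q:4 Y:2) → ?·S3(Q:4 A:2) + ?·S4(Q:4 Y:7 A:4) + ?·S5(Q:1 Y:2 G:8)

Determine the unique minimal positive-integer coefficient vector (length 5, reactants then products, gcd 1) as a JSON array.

Q: 4·4+3·4 = 28 | 4·4+2·4+4·1 = 28
Y: 4·4+3·2 = 22 | 4·0+2·7+4·2 = 22
A: 4·4+3·0 = 16 | 4·2+2·4+4·0 = 16
G: 4·8+3·0 = 32 | 4·0+2·0+4·8 = 32
gcd(4,3,4,2,4) = 1

Coefficients: [4, 3, 4, 2, 4]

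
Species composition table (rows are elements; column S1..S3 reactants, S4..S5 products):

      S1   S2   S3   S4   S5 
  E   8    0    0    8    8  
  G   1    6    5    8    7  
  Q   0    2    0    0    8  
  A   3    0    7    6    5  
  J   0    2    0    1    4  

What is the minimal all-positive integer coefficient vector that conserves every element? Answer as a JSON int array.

E: 5·8+4·0+2·0 = 40 | 4·8+1·8 = 40
G: 5·1+4·6+2·5 = 39 | 4·8+1·7 = 39
Q: 5·0+4·2+2·0 = 8 | 4·0+1·8 = 8
A: 5·3+4·0+2·7 = 29 | 4·6+1·5 = 29
J: 5·0+4·2+2·0 = 8 | 4·1+1·4 = 8
gcd(5,4,2,4,1) = 1

Coefficients: [5, 4, 2, 4, 1]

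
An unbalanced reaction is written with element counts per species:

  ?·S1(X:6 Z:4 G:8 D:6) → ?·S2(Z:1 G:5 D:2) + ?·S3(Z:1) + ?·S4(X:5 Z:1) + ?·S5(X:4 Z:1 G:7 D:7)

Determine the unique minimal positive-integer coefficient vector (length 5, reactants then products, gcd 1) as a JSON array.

X: 3·6 = 18 | 2·0+6·0+2·5+2·4 = 18
Z: 3·4 = 12 | 2·1+6·1+2·1+2·1 = 12
G: 3·8 = 24 | 2·5+6·0+2·0+2·7 = 24
D: 3·6 = 18 | 2·2+6·0+2·0+2·7 = 18
gcd(3,2,6,2,2) = 1

Coefficients: [3, 2, 6, 2, 2]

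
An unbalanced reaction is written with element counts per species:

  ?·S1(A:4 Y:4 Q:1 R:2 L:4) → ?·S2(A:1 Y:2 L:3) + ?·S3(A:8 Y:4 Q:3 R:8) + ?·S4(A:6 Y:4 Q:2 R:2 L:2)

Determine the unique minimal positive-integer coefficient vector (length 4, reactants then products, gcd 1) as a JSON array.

Coefficients: [5, 6, 1, 1]

A: 5·4 = 20 | 6·1+1·8+1·6 = 20
Y: 5·4 = 20 | 6·2+1·4+1·4 = 20
Q: 5·1 = 5 | 6·0+1·3+1·2 = 5
R: 5·2 = 10 | 6·0+1·8+1·2 = 10
L: 5·4 = 20 | 6·3+1·0+1·2 = 20
gcd(5,6,1,1) = 1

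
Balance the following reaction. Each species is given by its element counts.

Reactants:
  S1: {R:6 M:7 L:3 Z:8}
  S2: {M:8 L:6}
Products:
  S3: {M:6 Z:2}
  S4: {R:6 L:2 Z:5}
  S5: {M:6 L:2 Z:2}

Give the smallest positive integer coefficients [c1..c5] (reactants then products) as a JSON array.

Coefficients: [4, 1, 1, 4, 5]

R: 4·6+1·0 = 24 | 1·0+4·6+5·0 = 24
M: 4·7+1·8 = 36 | 1·6+4·0+5·6 = 36
L: 4·3+1·6 = 18 | 1·0+4·2+5·2 = 18
Z: 4·8+1·0 = 32 | 1·2+4·5+5·2 = 32
gcd(4,1,1,4,5) = 1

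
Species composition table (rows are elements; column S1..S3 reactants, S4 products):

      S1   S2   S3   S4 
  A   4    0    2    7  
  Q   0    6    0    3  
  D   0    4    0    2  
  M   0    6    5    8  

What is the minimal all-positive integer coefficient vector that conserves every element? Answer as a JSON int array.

Coefficients: [5, 2, 4, 4]

A: 5·4+2·0+4·2 = 28 | 4·7 = 28
Q: 5·0+2·6+4·0 = 12 | 4·3 = 12
D: 5·0+2·4+4·0 = 8 | 4·2 = 8
M: 5·0+2·6+4·5 = 32 | 4·8 = 32
gcd(5,2,4,4) = 1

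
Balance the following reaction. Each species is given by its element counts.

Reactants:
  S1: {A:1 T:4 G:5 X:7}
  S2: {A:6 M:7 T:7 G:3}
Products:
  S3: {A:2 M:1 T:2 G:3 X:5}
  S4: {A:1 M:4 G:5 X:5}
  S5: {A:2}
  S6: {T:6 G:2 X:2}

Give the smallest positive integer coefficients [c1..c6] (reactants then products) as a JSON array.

A: 5·1+2·6 = 17 | 2·2+3·1+5·2+5·0 = 17
M: 5·0+2·7 = 14 | 2·1+3·4+5·0+5·0 = 14
T: 5·4+2·7 = 34 | 2·2+3·0+5·0+5·6 = 34
G: 5·5+2·3 = 31 | 2·3+3·5+5·0+5·2 = 31
X: 5·7+2·0 = 35 | 2·5+3·5+5·0+5·2 = 35
gcd(5,2,2,3,5,5) = 1

Coefficients: [5, 2, 2, 3, 5, 5]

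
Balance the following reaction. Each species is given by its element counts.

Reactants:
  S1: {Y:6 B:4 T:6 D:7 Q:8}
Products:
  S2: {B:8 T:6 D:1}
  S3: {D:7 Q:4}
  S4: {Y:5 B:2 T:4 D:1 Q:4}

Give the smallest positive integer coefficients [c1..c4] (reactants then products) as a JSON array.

Y: 5·6 = 30 | 1·0+4·0+6·5 = 30
B: 5·4 = 20 | 1·8+4·0+6·2 = 20
T: 5·6 = 30 | 1·6+4·0+6·4 = 30
D: 5·7 = 35 | 1·1+4·7+6·1 = 35
Q: 5·8 = 40 | 1·0+4·4+6·4 = 40
gcd(5,1,4,6) = 1

Coefficients: [5, 1, 4, 6]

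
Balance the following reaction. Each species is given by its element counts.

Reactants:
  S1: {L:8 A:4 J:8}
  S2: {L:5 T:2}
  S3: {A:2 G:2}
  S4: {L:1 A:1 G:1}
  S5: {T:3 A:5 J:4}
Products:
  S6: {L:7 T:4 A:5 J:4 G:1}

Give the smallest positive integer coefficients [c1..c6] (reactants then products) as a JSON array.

Coefficients: [1, 6, 1, 4, 4, 6]

L: 1·8+6·5+1·0+4·1+4·0 = 42 | 6·7 = 42
T: 1·0+6·2+1·0+4·0+4·3 = 24 | 6·4 = 24
A: 1·4+6·0+1·2+4·1+4·5 = 30 | 6·5 = 30
J: 1·8+6·0+1·0+4·0+4·4 = 24 | 6·4 = 24
G: 1·0+6·0+1·2+4·1+4·0 = 6 | 6·1 = 6
gcd(1,6,1,4,4,6) = 1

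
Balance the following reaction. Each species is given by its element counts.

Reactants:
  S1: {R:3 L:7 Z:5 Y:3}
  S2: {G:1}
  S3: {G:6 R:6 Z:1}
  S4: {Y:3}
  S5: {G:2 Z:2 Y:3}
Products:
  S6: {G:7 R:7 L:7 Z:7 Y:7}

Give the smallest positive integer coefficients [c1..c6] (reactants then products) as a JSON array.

G: 3·0+5·1+2·6+2·0+2·2 = 21 | 3·7 = 21
R: 3·3+5·0+2·6+2·0+2·0 = 21 | 3·7 = 21
L: 3·7+5·0+2·0+2·0+2·0 = 21 | 3·7 = 21
Z: 3·5+5·0+2·1+2·0+2·2 = 21 | 3·7 = 21
Y: 3·3+5·0+2·0+2·3+2·3 = 21 | 3·7 = 21
gcd(3,5,2,2,2,3) = 1

Coefficients: [3, 5, 2, 2, 2, 3]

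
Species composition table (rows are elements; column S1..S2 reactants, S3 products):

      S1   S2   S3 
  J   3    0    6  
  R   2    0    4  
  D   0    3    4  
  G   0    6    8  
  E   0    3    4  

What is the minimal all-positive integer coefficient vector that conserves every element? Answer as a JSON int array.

J: 6·3+4·0 = 18 | 3·6 = 18
R: 6·2+4·0 = 12 | 3·4 = 12
D: 6·0+4·3 = 12 | 3·4 = 12
G: 6·0+4·6 = 24 | 3·8 = 24
E: 6·0+4·3 = 12 | 3·4 = 12
gcd(6,4,3) = 1

Coefficients: [6, 4, 3]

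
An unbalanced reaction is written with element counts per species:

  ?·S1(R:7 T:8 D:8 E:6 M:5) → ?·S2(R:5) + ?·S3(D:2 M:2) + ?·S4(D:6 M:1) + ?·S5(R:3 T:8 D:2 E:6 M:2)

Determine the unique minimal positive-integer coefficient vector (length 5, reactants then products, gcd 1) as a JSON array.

Coefficients: [5, 4, 6, 3, 5]

R: 5·7 = 35 | 4·5+6·0+3·0+5·3 = 35
T: 5·8 = 40 | 4·0+6·0+3·0+5·8 = 40
D: 5·8 = 40 | 4·0+6·2+3·6+5·2 = 40
E: 5·6 = 30 | 4·0+6·0+3·0+5·6 = 30
M: 5·5 = 25 | 4·0+6·2+3·1+5·2 = 25
gcd(5,4,6,3,5) = 1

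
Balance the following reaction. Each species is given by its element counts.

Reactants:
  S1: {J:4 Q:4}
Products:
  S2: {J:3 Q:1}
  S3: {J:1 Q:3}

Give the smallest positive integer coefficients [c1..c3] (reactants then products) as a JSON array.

Coefficients: [1, 1, 1]

J: 1·4 = 4 | 1·3+1·1 = 4
Q: 1·4 = 4 | 1·1+1·3 = 4
gcd(1,1,1) = 1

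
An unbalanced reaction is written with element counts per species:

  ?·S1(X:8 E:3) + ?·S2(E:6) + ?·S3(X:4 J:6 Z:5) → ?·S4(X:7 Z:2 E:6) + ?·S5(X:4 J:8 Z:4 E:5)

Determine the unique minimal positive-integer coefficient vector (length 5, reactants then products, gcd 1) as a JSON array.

X: 3·8+5·0+4·4 = 40 | 4·7+3·4 = 40
J: 3·0+5·0+4·6 = 24 | 4·0+3·8 = 24
Z: 3·0+5·0+4·5 = 20 | 4·2+3·4 = 20
E: 3·3+5·6+4·0 = 39 | 4·6+3·5 = 39
gcd(3,5,4,4,3) = 1

Coefficients: [3, 5, 4, 4, 3]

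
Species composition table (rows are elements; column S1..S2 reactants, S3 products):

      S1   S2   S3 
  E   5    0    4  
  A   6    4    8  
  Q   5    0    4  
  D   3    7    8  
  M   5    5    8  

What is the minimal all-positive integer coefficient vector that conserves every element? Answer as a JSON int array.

E: 4·5+4·0 = 20 | 5·4 = 20
A: 4·6+4·4 = 40 | 5·8 = 40
Q: 4·5+4·0 = 20 | 5·4 = 20
D: 4·3+4·7 = 40 | 5·8 = 40
M: 4·5+4·5 = 40 | 5·8 = 40
gcd(4,4,5) = 1

Coefficients: [4, 4, 5]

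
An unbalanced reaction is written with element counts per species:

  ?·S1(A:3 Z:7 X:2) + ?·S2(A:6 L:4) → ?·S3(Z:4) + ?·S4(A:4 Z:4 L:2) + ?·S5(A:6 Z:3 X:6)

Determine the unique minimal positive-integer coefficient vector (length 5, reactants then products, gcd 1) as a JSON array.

Coefficients: [6, 3, 3, 6, 2]

A: 6·3+3·6 = 36 | 3·0+6·4+2·6 = 36
Z: 6·7+3·0 = 42 | 3·4+6·4+2·3 = 42
L: 6·0+3·4 = 12 | 3·0+6·2+2·0 = 12
X: 6·2+3·0 = 12 | 3·0+6·0+2·6 = 12
gcd(6,3,3,6,2) = 1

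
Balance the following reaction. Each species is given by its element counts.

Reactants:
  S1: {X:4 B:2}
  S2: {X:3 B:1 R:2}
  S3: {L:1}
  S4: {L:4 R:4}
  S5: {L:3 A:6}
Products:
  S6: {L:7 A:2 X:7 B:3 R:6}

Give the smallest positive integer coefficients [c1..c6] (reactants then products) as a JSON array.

L: 3·0+3·0+6·1+3·4+1·3 = 21 | 3·7 = 21
A: 3·0+3·0+6·0+3·0+1·6 = 6 | 3·2 = 6
X: 3·4+3·3+6·0+3·0+1·0 = 21 | 3·7 = 21
B: 3·2+3·1+6·0+3·0+1·0 = 9 | 3·3 = 9
R: 3·0+3·2+6·0+3·4+1·0 = 18 | 3·6 = 18
gcd(3,3,6,3,1,3) = 1

Coefficients: [3, 3, 6, 3, 1, 3]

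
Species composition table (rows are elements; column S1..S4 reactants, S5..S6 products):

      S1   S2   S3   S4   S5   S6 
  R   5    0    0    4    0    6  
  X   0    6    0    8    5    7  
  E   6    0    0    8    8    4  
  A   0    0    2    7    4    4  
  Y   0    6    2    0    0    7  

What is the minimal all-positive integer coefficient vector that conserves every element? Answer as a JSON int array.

Coefficients: [4, 5, 6, 4, 4, 6]

R: 4·5+5·0+6·0+4·4 = 36 | 4·0+6·6 = 36
X: 4·0+5·6+6·0+4·8 = 62 | 4·5+6·7 = 62
E: 4·6+5·0+6·0+4·8 = 56 | 4·8+6·4 = 56
A: 4·0+5·0+6·2+4·7 = 40 | 4·4+6·4 = 40
Y: 4·0+5·6+6·2+4·0 = 42 | 4·0+6·7 = 42
gcd(4,5,6,4,4,6) = 1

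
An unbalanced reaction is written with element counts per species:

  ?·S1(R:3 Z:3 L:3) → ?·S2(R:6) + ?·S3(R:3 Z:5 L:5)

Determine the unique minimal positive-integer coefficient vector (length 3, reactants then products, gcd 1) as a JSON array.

Coefficients: [5, 1, 3]

R: 5·3 = 15 | 1·6+3·3 = 15
Z: 5·3 = 15 | 1·0+3·5 = 15
L: 5·3 = 15 | 1·0+3·5 = 15
gcd(5,1,3) = 1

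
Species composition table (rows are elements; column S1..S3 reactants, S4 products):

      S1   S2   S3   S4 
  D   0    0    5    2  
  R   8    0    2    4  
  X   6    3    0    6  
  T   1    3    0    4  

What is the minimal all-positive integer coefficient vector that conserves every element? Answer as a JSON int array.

D: 2·0+6·0+2·5 = 10 | 5·2 = 10
R: 2·8+6·0+2·2 = 20 | 5·4 = 20
X: 2·6+6·3+2·0 = 30 | 5·6 = 30
T: 2·1+6·3+2·0 = 20 | 5·4 = 20
gcd(2,6,2,5) = 1

Coefficients: [2, 6, 2, 5]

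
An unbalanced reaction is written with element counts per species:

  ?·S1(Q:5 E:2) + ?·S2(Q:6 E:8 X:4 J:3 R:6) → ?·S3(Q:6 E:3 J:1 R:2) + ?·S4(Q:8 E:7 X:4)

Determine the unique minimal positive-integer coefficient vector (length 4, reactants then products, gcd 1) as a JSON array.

Coefficients: [4, 1, 3, 1]

Q: 4·5+1·6 = 26 | 3·6+1·8 = 26
E: 4·2+1·8 = 16 | 3·3+1·7 = 16
X: 4·0+1·4 = 4 | 3·0+1·4 = 4
J: 4·0+1·3 = 3 | 3·1+1·0 = 3
R: 4·0+1·6 = 6 | 3·2+1·0 = 6
gcd(4,1,3,1) = 1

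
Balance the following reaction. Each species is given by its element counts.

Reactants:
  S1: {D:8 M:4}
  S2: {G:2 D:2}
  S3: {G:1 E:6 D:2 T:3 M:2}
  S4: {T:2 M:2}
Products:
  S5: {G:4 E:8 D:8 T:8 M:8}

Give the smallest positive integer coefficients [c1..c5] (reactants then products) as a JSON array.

G: 1·0+4·2+4·1+6·0 = 12 | 3·4 = 12
E: 1·0+4·0+4·6+6·0 = 24 | 3·8 = 24
D: 1·8+4·2+4·2+6·0 = 24 | 3·8 = 24
T: 1·0+4·0+4·3+6·2 = 24 | 3·8 = 24
M: 1·4+4·0+4·2+6·2 = 24 | 3·8 = 24
gcd(1,4,4,6,3) = 1

Coefficients: [1, 4, 4, 6, 3]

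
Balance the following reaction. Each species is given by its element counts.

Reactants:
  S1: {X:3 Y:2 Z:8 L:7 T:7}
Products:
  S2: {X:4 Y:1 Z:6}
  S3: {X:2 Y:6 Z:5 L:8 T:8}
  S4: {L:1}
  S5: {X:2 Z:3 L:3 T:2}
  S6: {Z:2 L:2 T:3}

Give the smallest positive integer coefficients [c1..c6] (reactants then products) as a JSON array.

Coefficients: [4, 2, 1, 5, 1, 6]

X: 4·3 = 12 | 2·4+1·2+5·0+1·2+6·0 = 12
Y: 4·2 = 8 | 2·1+1·6+5·0+1·0+6·0 = 8
Z: 4·8 = 32 | 2·6+1·5+5·0+1·3+6·2 = 32
L: 4·7 = 28 | 2·0+1·8+5·1+1·3+6·2 = 28
T: 4·7 = 28 | 2·0+1·8+5·0+1·2+6·3 = 28
gcd(4,2,1,5,1,6) = 1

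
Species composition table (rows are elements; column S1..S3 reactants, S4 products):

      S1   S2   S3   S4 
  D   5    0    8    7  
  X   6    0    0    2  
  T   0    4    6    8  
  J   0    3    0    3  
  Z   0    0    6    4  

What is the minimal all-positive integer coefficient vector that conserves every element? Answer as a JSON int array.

Coefficients: [1, 3, 2, 3]

D: 1·5+3·0+2·8 = 21 | 3·7 = 21
X: 1·6+3·0+2·0 = 6 | 3·2 = 6
T: 1·0+3·4+2·6 = 24 | 3·8 = 24
J: 1·0+3·3+2·0 = 9 | 3·3 = 9
Z: 1·0+3·0+2·6 = 12 | 3·4 = 12
gcd(1,3,2,3) = 1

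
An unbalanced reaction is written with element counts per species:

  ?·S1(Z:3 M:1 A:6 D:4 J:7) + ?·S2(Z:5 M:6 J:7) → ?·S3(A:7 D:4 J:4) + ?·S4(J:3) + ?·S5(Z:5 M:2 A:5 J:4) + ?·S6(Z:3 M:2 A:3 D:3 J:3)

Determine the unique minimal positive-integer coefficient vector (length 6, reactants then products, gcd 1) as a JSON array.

Z: 4·3+1·5 = 17 | 1·0+5·0+1·5+4·3 = 17
M: 4·1+1·6 = 10 | 1·0+5·0+1·2+4·2 = 10
A: 4·6+1·0 = 24 | 1·7+5·0+1·5+4·3 = 24
D: 4·4+1·0 = 16 | 1·4+5·0+1·0+4·3 = 16
J: 4·7+1·7 = 35 | 1·4+5·3+1·4+4·3 = 35
gcd(4,1,1,5,1,4) = 1

Coefficients: [4, 1, 1, 5, 1, 4]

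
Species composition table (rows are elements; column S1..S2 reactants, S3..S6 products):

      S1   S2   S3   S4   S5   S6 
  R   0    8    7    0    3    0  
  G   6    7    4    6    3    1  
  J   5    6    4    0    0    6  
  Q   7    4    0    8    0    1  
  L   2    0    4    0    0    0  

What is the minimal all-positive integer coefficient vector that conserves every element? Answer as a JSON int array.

R: 6·0+3·8 = 24 | 3·7+6·0+1·3+6·0 = 24
G: 6·6+3·7 = 57 | 3·4+6·6+1·3+6·1 = 57
J: 6·5+3·6 = 48 | 3·4+6·0+1·0+6·6 = 48
Q: 6·7+3·4 = 54 | 3·0+6·8+1·0+6·1 = 54
L: 6·2+3·0 = 12 | 3·4+6·0+1·0+6·0 = 12
gcd(6,3,3,6,1,6) = 1

Coefficients: [6, 3, 3, 6, 1, 6]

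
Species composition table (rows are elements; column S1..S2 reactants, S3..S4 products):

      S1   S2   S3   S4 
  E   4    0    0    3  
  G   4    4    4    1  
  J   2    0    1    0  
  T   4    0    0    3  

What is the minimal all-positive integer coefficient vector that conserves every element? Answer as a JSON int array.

E: 3·4+4·0 = 12 | 6·0+4·3 = 12
G: 3·4+4·4 = 28 | 6·4+4·1 = 28
J: 3·2+4·0 = 6 | 6·1+4·0 = 6
T: 3·4+4·0 = 12 | 6·0+4·3 = 12
gcd(3,4,6,4) = 1

Coefficients: [3, 4, 6, 4]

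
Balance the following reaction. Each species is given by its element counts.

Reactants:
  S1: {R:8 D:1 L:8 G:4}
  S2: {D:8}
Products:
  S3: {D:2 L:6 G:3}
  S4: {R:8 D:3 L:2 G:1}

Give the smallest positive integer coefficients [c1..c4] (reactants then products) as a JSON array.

Coefficients: [2, 1, 2, 2]

R: 2·8+1·0 = 16 | 2·0+2·8 = 16
D: 2·1+1·8 = 10 | 2·2+2·3 = 10
L: 2·8+1·0 = 16 | 2·6+2·2 = 16
G: 2·4+1·0 = 8 | 2·3+2·1 = 8
gcd(2,1,2,2) = 1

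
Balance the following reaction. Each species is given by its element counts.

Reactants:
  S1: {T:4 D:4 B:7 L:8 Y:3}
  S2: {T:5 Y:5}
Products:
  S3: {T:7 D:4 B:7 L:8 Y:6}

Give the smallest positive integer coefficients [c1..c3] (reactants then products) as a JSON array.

Coefficients: [5, 3, 5]

T: 5·4+3·5 = 35 | 5·7 = 35
D: 5·4+3·0 = 20 | 5·4 = 20
B: 5·7+3·0 = 35 | 5·7 = 35
L: 5·8+3·0 = 40 | 5·8 = 40
Y: 5·3+3·5 = 30 | 5·6 = 30
gcd(5,3,5) = 1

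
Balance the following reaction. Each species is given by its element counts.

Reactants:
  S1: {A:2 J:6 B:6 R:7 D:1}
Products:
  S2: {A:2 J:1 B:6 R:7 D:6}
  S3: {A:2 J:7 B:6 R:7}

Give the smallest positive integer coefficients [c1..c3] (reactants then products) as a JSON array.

Coefficients: [6, 1, 5]

A: 6·2 = 12 | 1·2+5·2 = 12
J: 6·6 = 36 | 1·1+5·7 = 36
B: 6·6 = 36 | 1·6+5·6 = 36
R: 6·7 = 42 | 1·7+5·7 = 42
D: 6·1 = 6 | 1·6+5·0 = 6
gcd(6,1,5) = 1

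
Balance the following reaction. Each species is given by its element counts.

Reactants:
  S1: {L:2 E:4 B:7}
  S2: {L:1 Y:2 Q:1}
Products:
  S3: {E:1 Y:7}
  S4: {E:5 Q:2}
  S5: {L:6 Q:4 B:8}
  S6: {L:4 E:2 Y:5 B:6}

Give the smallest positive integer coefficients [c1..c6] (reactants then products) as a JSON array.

Coefficients: [2, 6, 1, 1, 1, 1]

L: 2·2+6·1 = 10 | 1·0+1·0+1·6+1·4 = 10
E: 2·4+6·0 = 8 | 1·1+1·5+1·0+1·2 = 8
Y: 2·0+6·2 = 12 | 1·7+1·0+1·0+1·5 = 12
Q: 2·0+6·1 = 6 | 1·0+1·2+1·4+1·0 = 6
B: 2·7+6·0 = 14 | 1·0+1·0+1·8+1·6 = 14
gcd(2,6,1,1,1,1) = 1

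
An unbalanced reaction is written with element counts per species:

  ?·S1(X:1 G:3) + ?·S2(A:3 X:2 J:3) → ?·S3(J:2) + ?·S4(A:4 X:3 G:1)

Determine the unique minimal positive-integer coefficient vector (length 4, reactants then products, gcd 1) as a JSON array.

Coefficients: [1, 4, 6, 3]

A: 1·0+4·3 = 12 | 6·0+3·4 = 12
X: 1·1+4·2 = 9 | 6·0+3·3 = 9
J: 1·0+4·3 = 12 | 6·2+3·0 = 12
G: 1·3+4·0 = 3 | 6·0+3·1 = 3
gcd(1,4,6,3) = 1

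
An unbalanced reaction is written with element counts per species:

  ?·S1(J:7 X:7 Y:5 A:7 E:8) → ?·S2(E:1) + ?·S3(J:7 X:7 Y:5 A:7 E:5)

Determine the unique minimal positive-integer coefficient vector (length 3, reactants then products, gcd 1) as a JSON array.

J: 1·7 = 7 | 3·0+1·7 = 7
X: 1·7 = 7 | 3·0+1·7 = 7
Y: 1·5 = 5 | 3·0+1·5 = 5
A: 1·7 = 7 | 3·0+1·7 = 7
E: 1·8 = 8 | 3·1+1·5 = 8
gcd(1,3,1) = 1

Coefficients: [1, 3, 1]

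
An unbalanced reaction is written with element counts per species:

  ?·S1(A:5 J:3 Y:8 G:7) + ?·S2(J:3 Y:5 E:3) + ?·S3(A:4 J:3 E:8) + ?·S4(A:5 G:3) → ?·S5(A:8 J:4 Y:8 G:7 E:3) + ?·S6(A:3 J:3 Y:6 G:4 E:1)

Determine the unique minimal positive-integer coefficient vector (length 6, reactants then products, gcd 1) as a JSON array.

Coefficients: [5, 4, 1, 5, 6, 2]

A: 5·5+4·0+1·4+5·5 = 54 | 6·8+2·3 = 54
J: 5·3+4·3+1·3+5·0 = 30 | 6·4+2·3 = 30
Y: 5·8+4·5+1·0+5·0 = 60 | 6·8+2·6 = 60
G: 5·7+4·0+1·0+5·3 = 50 | 6·7+2·4 = 50
E: 5·0+4·3+1·8+5·0 = 20 | 6·3+2·1 = 20
gcd(5,4,1,5,6,2) = 1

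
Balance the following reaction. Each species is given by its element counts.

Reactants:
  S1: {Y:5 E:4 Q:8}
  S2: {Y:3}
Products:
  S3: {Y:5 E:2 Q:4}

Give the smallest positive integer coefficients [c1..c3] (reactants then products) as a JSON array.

Coefficients: [3, 5, 6]

Y: 3·5+5·3 = 30 | 6·5 = 30
E: 3·4+5·0 = 12 | 6·2 = 12
Q: 3·8+5·0 = 24 | 6·4 = 24
gcd(3,5,6) = 1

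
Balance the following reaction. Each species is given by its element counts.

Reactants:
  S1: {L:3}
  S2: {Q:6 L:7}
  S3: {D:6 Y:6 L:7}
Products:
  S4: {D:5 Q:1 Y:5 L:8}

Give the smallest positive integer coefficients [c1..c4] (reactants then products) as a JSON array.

Coefficients: [2, 1, 5, 6]

D: 2·0+1·0+5·6 = 30 | 6·5 = 30
Q: 2·0+1·6+5·0 = 6 | 6·1 = 6
Y: 2·0+1·0+5·6 = 30 | 6·5 = 30
L: 2·3+1·7+5·7 = 48 | 6·8 = 48
gcd(2,1,5,6) = 1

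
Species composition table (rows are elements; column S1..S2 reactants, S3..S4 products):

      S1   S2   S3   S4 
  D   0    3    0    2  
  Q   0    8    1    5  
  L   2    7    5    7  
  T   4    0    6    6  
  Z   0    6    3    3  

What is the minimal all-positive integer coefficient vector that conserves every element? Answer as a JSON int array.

Coefficients: [6, 2, 1, 3]

D: 6·0+2·3 = 6 | 1·0+3·2 = 6
Q: 6·0+2·8 = 16 | 1·1+3·5 = 16
L: 6·2+2·7 = 26 | 1·5+3·7 = 26
T: 6·4+2·0 = 24 | 1·6+3·6 = 24
Z: 6·0+2·6 = 12 | 1·3+3·3 = 12
gcd(6,2,1,3) = 1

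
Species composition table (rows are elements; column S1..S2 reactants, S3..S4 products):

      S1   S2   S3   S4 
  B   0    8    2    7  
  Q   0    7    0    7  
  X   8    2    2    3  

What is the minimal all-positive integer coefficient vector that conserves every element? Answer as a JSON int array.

Coefficients: [1, 4, 2, 4]

B: 1·0+4·8 = 32 | 2·2+4·7 = 32
Q: 1·0+4·7 = 28 | 2·0+4·7 = 28
X: 1·8+4·2 = 16 | 2·2+4·3 = 16
gcd(1,4,2,4) = 1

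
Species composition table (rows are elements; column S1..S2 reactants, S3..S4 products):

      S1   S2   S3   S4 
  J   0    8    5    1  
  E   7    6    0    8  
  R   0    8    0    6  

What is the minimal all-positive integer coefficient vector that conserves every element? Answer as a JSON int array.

Coefficients: [2, 3, 4, 4]

J: 2·0+3·8 = 24 | 4·5+4·1 = 24
E: 2·7+3·6 = 32 | 4·0+4·8 = 32
R: 2·0+3·8 = 24 | 4·0+4·6 = 24
gcd(2,3,4,4) = 1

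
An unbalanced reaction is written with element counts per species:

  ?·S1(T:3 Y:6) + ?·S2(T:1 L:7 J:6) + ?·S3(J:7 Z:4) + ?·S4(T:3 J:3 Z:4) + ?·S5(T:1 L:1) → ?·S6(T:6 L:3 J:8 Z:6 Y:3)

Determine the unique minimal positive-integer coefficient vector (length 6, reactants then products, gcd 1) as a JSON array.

Coefficients: [2, 1, 2, 4, 5, 4]

T: 2·3+1·1+2·0+4·3+5·1 = 24 | 4·6 = 24
L: 2·0+1·7+2·0+4·0+5·1 = 12 | 4·3 = 12
J: 2·0+1·6+2·7+4·3+5·0 = 32 | 4·8 = 32
Z: 2·0+1·0+2·4+4·4+5·0 = 24 | 4·6 = 24
Y: 2·6+1·0+2·0+4·0+5·0 = 12 | 4·3 = 12
gcd(2,1,2,4,5,4) = 1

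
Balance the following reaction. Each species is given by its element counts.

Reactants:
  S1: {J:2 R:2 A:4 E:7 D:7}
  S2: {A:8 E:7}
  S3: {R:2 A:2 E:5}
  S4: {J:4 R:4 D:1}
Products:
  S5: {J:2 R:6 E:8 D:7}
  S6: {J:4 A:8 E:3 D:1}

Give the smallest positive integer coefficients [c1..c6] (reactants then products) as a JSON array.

Coefficients: [5, 1, 2, 4, 5, 4]

J: 5·2+1·0+2·0+4·4 = 26 | 5·2+4·4 = 26
R: 5·2+1·0+2·2+4·4 = 30 | 5·6+4·0 = 30
A: 5·4+1·8+2·2+4·0 = 32 | 5·0+4·8 = 32
E: 5·7+1·7+2·5+4·0 = 52 | 5·8+4·3 = 52
D: 5·7+1·0+2·0+4·1 = 39 | 5·7+4·1 = 39
gcd(5,1,2,4,5,4) = 1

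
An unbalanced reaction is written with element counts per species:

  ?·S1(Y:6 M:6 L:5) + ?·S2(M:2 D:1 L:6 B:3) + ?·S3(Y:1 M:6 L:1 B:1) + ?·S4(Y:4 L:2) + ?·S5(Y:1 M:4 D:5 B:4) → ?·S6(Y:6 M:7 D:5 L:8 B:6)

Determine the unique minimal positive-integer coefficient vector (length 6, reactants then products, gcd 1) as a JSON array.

Y: 1·6+5·0+1·1+6·4+5·1 = 36 | 6·6 = 36
M: 1·6+5·2+1·6+6·0+5·4 = 42 | 6·7 = 42
D: 1·0+5·1+1·0+6·0+5·5 = 30 | 6·5 = 30
L: 1·5+5·6+1·1+6·2+5·0 = 48 | 6·8 = 48
B: 1·0+5·3+1·1+6·0+5·4 = 36 | 6·6 = 36
gcd(1,5,1,6,5,6) = 1

Coefficients: [1, 5, 1, 6, 5, 6]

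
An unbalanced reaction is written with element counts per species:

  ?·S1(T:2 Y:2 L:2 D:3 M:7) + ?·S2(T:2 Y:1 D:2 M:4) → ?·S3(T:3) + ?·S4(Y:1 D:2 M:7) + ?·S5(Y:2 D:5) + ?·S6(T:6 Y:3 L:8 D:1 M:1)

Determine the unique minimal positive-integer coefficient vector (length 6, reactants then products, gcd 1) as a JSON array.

T: 4·2+2·2 = 12 | 2·3+5·0+1·0+1·6 = 12
Y: 4·2+2·1 = 10 | 2·0+5·1+1·2+1·3 = 10
L: 4·2+2·0 = 8 | 2·0+5·0+1·0+1·8 = 8
D: 4·3+2·2 = 16 | 2·0+5·2+1·5+1·1 = 16
M: 4·7+2·4 = 36 | 2·0+5·7+1·0+1·1 = 36
gcd(4,2,2,5,1,1) = 1

Coefficients: [4, 2, 2, 5, 1, 1]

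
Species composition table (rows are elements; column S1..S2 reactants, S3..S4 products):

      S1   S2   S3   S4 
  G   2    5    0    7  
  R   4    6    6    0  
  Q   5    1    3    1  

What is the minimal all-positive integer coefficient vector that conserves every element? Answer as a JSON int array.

Coefficients: [3, 3, 5, 3]

G: 3·2+3·5 = 21 | 5·0+3·7 = 21
R: 3·4+3·6 = 30 | 5·6+3·0 = 30
Q: 3·5+3·1 = 18 | 5·3+3·1 = 18
gcd(3,3,5,3) = 1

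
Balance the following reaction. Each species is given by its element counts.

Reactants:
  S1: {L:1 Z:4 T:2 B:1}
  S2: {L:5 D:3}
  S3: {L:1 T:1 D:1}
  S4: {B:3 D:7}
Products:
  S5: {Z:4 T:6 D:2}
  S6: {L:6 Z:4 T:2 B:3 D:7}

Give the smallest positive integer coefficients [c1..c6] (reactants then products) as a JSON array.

L: 6·1+4·5+4·1+3·0 = 30 | 1·0+5·6 = 30
Z: 6·4+4·0+4·0+3·0 = 24 | 1·4+5·4 = 24
T: 6·2+4·0+4·1+3·0 = 16 | 1·6+5·2 = 16
B: 6·1+4·0+4·0+3·3 = 15 | 1·0+5·3 = 15
D: 6·0+4·3+4·1+3·7 = 37 | 1·2+5·7 = 37
gcd(6,4,4,3,1,5) = 1

Coefficients: [6, 4, 4, 3, 1, 5]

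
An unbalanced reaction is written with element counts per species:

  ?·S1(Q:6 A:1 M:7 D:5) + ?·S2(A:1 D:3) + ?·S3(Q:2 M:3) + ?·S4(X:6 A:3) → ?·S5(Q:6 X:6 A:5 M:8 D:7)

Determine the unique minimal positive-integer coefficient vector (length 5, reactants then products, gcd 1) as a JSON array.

Q: 1·6+3·0+3·2+2·0 = 12 | 2·6 = 12
X: 1·0+3·0+3·0+2·6 = 12 | 2·6 = 12
A: 1·1+3·1+3·0+2·3 = 10 | 2·5 = 10
M: 1·7+3·0+3·3+2·0 = 16 | 2·8 = 16
D: 1·5+3·3+3·0+2·0 = 14 | 2·7 = 14
gcd(1,3,3,2,2) = 1

Coefficients: [1, 3, 3, 2, 2]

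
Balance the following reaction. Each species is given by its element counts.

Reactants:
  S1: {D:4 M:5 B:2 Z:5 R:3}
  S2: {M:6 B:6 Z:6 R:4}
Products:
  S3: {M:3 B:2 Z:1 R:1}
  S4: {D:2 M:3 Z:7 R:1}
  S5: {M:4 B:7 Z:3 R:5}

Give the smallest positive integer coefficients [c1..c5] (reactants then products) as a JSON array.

Coefficients: [1, 3, 3, 2, 2]

D: 1·4+3·0 = 4 | 3·0+2·2+2·0 = 4
M: 1·5+3·6 = 23 | 3·3+2·3+2·4 = 23
B: 1·2+3·6 = 20 | 3·2+2·0+2·7 = 20
Z: 1·5+3·6 = 23 | 3·1+2·7+2·3 = 23
R: 1·3+3·4 = 15 | 3·1+2·1+2·5 = 15
gcd(1,3,3,2,2) = 1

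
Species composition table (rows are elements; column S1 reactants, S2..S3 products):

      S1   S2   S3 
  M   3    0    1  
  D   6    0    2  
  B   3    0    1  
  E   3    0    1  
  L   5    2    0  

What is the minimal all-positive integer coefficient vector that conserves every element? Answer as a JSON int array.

M: 2·3 = 6 | 5·0+6·1 = 6
D: 2·6 = 12 | 5·0+6·2 = 12
B: 2·3 = 6 | 5·0+6·1 = 6
E: 2·3 = 6 | 5·0+6·1 = 6
L: 2·5 = 10 | 5·2+6·0 = 10
gcd(2,5,6) = 1

Coefficients: [2, 5, 6]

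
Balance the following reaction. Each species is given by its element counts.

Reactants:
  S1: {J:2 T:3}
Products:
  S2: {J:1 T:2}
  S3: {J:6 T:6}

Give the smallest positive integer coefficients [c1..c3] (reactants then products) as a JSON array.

Coefficients: [6, 6, 1]

J: 6·2 = 12 | 6·1+1·6 = 12
T: 6·3 = 18 | 6·2+1·6 = 18
gcd(6,6,1) = 1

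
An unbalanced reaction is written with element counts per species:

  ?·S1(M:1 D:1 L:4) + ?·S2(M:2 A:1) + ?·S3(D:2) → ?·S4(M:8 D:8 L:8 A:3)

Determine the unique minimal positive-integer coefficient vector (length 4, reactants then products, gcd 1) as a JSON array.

M: 2·1+3·2+3·0 = 8 | 1·8 = 8
D: 2·1+3·0+3·2 = 8 | 1·8 = 8
L: 2·4+3·0+3·0 = 8 | 1·8 = 8
A: 2·0+3·1+3·0 = 3 | 1·3 = 3
gcd(2,3,3,1) = 1

Coefficients: [2, 3, 3, 1]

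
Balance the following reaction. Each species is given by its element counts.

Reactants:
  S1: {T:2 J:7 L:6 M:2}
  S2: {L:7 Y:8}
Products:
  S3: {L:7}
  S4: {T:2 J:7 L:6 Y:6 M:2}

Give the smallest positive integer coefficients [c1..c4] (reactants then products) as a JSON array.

T: 4·2+3·0 = 8 | 3·0+4·2 = 8
J: 4·7+3·0 = 28 | 3·0+4·7 = 28
L: 4·6+3·7 = 45 | 3·7+4·6 = 45
Y: 4·0+3·8 = 24 | 3·0+4·6 = 24
M: 4·2+3·0 = 8 | 3·0+4·2 = 8
gcd(4,3,3,4) = 1

Coefficients: [4, 3, 3, 4]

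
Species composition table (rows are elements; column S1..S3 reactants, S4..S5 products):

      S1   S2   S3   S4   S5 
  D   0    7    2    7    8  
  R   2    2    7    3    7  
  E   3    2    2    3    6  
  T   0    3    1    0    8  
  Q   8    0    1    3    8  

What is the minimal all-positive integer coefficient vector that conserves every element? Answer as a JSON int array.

Coefficients: [3, 5, 1, 3, 2]

D: 3·0+5·7+1·2 = 37 | 3·7+2·8 = 37
R: 3·2+5·2+1·7 = 23 | 3·3+2·7 = 23
E: 3·3+5·2+1·2 = 21 | 3·3+2·6 = 21
T: 3·0+5·3+1·1 = 16 | 3·0+2·8 = 16
Q: 3·8+5·0+1·1 = 25 | 3·3+2·8 = 25
gcd(3,5,1,3,2) = 1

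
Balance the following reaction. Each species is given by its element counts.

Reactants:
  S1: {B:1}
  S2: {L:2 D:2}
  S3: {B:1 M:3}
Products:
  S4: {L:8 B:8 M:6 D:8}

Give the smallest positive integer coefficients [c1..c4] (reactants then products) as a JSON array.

L: 6·0+4·2+2·0 = 8 | 1·8 = 8
B: 6·1+4·0+2·1 = 8 | 1·8 = 8
M: 6·0+4·0+2·3 = 6 | 1·6 = 6
D: 6·0+4·2+2·0 = 8 | 1·8 = 8
gcd(6,4,2,1) = 1

Coefficients: [6, 4, 2, 1]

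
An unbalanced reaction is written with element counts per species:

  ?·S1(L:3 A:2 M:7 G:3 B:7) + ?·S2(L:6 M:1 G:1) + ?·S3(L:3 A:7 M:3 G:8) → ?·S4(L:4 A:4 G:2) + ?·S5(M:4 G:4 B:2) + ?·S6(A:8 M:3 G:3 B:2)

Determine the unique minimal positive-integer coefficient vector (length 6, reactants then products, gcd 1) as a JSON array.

L: 2·3+1·6+4·3 = 24 | 6·4+6·0+1·0 = 24
A: 2·2+1·0+4·7 = 32 | 6·4+6·0+1·8 = 32
M: 2·7+1·1+4·3 = 27 | 6·0+6·4+1·3 = 27
G: 2·3+1·1+4·8 = 39 | 6·2+6·4+1·3 = 39
B: 2·7+1·0+4·0 = 14 | 6·0+6·2+1·2 = 14
gcd(2,1,4,6,6,1) = 1

Coefficients: [2, 1, 4, 6, 6, 1]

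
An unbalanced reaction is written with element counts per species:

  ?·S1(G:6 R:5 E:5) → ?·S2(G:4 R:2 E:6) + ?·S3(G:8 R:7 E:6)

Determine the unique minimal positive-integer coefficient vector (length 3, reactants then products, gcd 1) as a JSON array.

G: 6·6 = 36 | 1·4+4·8 = 36
R: 6·5 = 30 | 1·2+4·7 = 30
E: 6·5 = 30 | 1·6+4·6 = 30
gcd(6,1,4) = 1

Coefficients: [6, 1, 4]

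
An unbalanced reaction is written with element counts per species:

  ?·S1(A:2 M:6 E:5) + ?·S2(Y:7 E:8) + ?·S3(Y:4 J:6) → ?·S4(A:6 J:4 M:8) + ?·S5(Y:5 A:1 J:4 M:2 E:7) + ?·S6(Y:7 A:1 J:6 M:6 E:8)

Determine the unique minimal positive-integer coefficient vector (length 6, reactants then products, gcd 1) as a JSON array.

Coefficients: [6, 2, 6, 1, 2, 4]

Y: 6·0+2·7+6·4 = 38 | 1·0+2·5+4·7 = 38
A: 6·2+2·0+6·0 = 12 | 1·6+2·1+4·1 = 12
J: 6·0+2·0+6·6 = 36 | 1·4+2·4+4·6 = 36
M: 6·6+2·0+6·0 = 36 | 1·8+2·2+4·6 = 36
E: 6·5+2·8+6·0 = 46 | 1·0+2·7+4·8 = 46
gcd(6,2,6,1,2,4) = 1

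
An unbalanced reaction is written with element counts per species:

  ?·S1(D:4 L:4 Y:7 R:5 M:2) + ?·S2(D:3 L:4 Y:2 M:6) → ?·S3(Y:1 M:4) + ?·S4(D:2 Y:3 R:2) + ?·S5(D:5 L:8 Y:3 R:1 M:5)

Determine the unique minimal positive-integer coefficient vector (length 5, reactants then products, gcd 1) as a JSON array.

D: 2·4+6·3 = 26 | 5·0+3·2+4·5 = 26
L: 2·4+6·4 = 32 | 5·0+3·0+4·8 = 32
Y: 2·7+6·2 = 26 | 5·1+3·3+4·3 = 26
R: 2·5+6·0 = 10 | 5·0+3·2+4·1 = 10
M: 2·2+6·6 = 40 | 5·4+3·0+4·5 = 40
gcd(2,6,5,3,4) = 1

Coefficients: [2, 6, 5, 3, 4]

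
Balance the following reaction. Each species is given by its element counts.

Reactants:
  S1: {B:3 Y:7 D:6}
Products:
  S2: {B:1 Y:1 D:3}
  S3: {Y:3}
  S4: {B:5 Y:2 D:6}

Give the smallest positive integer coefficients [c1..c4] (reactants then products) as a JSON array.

Coefficients: [3, 4, 5, 1]

B: 3·3 = 9 | 4·1+5·0+1·5 = 9
Y: 3·7 = 21 | 4·1+5·3+1·2 = 21
D: 3·6 = 18 | 4·3+5·0+1·6 = 18
gcd(3,4,5,1) = 1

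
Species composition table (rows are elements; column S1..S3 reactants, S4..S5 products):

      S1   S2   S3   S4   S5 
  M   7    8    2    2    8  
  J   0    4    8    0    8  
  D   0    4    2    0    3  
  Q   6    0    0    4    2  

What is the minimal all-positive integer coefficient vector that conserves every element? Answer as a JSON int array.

Coefficients: [4, 2, 5, 3, 6]

M: 4·7+2·8+5·2 = 54 | 3·2+6·8 = 54
J: 4·0+2·4+5·8 = 48 | 3·0+6·8 = 48
D: 4·0+2·4+5·2 = 18 | 3·0+6·3 = 18
Q: 4·6+2·0+5·0 = 24 | 3·4+6·2 = 24
gcd(4,2,5,3,6) = 1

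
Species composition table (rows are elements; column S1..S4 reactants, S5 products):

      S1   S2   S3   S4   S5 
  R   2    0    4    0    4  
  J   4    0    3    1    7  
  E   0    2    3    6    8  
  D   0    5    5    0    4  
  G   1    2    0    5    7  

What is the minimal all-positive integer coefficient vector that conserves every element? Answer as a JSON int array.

Coefficients: [6, 2, 2, 5, 5]

R: 6·2+2·0+2·4+5·0 = 20 | 5·4 = 20
J: 6·4+2·0+2·3+5·1 = 35 | 5·7 = 35
E: 6·0+2·2+2·3+5·6 = 40 | 5·8 = 40
D: 6·0+2·5+2·5+5·0 = 20 | 5·4 = 20
G: 6·1+2·2+2·0+5·5 = 35 | 5·7 = 35
gcd(6,2,2,5,5) = 1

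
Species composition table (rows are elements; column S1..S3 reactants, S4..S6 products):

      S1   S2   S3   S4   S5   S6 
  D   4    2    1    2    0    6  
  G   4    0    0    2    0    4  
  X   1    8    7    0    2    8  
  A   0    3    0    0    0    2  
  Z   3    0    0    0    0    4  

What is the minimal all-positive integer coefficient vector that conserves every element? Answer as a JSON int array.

D: 4·4+2·2+2·1 = 22 | 2·2+5·0+3·6 = 22
G: 4·4+2·0+2·0 = 16 | 2·2+5·0+3·4 = 16
X: 4·1+2·8+2·7 = 34 | 2·0+5·2+3·8 = 34
A: 4·0+2·3+2·0 = 6 | 2·0+5·0+3·2 = 6
Z: 4·3+2·0+2·0 = 12 | 2·0+5·0+3·4 = 12
gcd(4,2,2,2,5,3) = 1

Coefficients: [4, 2, 2, 2, 5, 3]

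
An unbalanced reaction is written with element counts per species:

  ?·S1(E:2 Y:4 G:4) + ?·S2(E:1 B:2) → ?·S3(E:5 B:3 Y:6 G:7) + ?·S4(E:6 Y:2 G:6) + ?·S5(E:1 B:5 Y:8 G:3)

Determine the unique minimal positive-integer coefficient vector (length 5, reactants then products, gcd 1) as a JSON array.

E: 4·2+4·1 = 12 | 1·5+1·6+1·1 = 12
B: 4·0+4·2 = 8 | 1·3+1·0+1·5 = 8
Y: 4·4+4·0 = 16 | 1·6+1·2+1·8 = 16
G: 4·4+4·0 = 16 | 1·7+1·6+1·3 = 16
gcd(4,4,1,1,1) = 1

Coefficients: [4, 4, 1, 1, 1]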